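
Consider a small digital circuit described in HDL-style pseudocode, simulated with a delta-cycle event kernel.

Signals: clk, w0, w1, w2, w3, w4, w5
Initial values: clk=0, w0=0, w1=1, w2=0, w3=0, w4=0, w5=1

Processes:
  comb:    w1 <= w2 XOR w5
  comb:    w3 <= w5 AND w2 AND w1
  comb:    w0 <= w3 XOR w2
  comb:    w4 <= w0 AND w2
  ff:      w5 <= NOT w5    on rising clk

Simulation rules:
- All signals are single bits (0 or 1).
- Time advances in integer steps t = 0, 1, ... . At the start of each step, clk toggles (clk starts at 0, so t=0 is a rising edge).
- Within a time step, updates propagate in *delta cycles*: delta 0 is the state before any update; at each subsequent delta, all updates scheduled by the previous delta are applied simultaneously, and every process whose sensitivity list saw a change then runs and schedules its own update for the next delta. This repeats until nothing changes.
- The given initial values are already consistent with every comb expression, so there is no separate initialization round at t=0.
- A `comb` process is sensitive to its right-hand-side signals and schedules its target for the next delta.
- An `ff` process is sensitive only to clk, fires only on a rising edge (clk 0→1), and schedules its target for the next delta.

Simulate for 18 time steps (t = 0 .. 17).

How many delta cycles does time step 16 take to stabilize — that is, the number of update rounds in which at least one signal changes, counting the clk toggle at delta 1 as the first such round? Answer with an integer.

3

[bits: w1,w3,clk,w5,w2,w0,w4]
t=0: Δ0=1001000 Δ1=1011000 Δ2=1010000 Δ3=0010000 | 3Δ
t=1: Δ0=0010000 Δ1=0000000 | 1Δ
t=2: Δ0=0000000 Δ1=0010000 Δ2=0011000 Δ3=1011000 | 3Δ
t=3: Δ0=1011000 Δ1=1001000 | 1Δ
t=4: Δ0=1001000 Δ1=1011000 Δ2=1010000 Δ3=0010000 | 3Δ
t=5: Δ0=0010000 Δ1=0000000 | 1Δ
t=6: Δ0=0000000 Δ1=0010000 Δ2=0011000 Δ3=1011000 | 3Δ
t=7: Δ0=1011000 Δ1=1001000 | 1Δ
t=8: Δ0=1001000 Δ1=1011000 Δ2=1010000 Δ3=0010000 | 3Δ
t=9: Δ0=0010000 Δ1=0000000 | 1Δ
t=10: Δ0=0000000 Δ1=0010000 Δ2=0011000 Δ3=1011000 | 3Δ
t=11: Δ0=1011000 Δ1=1001000 | 1Δ
t=12: Δ0=1001000 Δ1=1011000 Δ2=1010000 Δ3=0010000 | 3Δ
t=13: Δ0=0010000 Δ1=0000000 | 1Δ
t=14: Δ0=0000000 Δ1=0010000 Δ2=0011000 Δ3=1011000 | 3Δ
t=15: Δ0=1011000 Δ1=1001000 | 1Δ
t=16: Δ0=1001000 Δ1=1011000 Δ2=1010000 Δ3=0010000 | 3Δ
t=17: Δ0=0010000 Δ1=0000000 | 1Δ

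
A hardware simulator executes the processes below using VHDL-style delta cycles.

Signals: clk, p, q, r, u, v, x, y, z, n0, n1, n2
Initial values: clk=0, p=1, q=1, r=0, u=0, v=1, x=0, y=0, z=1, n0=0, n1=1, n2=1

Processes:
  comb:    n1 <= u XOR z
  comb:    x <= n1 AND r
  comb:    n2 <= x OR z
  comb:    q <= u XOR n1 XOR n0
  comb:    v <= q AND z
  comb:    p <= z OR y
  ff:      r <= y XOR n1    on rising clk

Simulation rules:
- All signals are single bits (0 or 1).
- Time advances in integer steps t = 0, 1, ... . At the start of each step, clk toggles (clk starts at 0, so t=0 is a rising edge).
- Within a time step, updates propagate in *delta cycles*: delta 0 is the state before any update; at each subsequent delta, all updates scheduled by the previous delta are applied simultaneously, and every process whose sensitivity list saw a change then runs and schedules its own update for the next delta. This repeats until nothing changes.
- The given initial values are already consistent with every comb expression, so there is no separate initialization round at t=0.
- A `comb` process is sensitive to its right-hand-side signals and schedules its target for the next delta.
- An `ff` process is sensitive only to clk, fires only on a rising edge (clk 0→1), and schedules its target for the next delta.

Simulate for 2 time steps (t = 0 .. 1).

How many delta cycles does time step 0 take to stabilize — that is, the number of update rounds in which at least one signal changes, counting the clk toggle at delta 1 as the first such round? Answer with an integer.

3

t=0 Δ0: y=0 r=0 u=0 q=1 clk=0 n0=0 z=1 p=1 n2=1 v=1 n1=1 x=0
  Δ1: clk:0→1
  Δ2: r:0→1
  Δ3: x:0→1
  (3Δ to stable)
t=1 Δ0: y=0 r=1 u=0 q=1 clk=1 n0=0 z=1 p=1 n2=1 v=1 n1=1 x=1
  Δ1: clk:1→0
  (1Δ to stable)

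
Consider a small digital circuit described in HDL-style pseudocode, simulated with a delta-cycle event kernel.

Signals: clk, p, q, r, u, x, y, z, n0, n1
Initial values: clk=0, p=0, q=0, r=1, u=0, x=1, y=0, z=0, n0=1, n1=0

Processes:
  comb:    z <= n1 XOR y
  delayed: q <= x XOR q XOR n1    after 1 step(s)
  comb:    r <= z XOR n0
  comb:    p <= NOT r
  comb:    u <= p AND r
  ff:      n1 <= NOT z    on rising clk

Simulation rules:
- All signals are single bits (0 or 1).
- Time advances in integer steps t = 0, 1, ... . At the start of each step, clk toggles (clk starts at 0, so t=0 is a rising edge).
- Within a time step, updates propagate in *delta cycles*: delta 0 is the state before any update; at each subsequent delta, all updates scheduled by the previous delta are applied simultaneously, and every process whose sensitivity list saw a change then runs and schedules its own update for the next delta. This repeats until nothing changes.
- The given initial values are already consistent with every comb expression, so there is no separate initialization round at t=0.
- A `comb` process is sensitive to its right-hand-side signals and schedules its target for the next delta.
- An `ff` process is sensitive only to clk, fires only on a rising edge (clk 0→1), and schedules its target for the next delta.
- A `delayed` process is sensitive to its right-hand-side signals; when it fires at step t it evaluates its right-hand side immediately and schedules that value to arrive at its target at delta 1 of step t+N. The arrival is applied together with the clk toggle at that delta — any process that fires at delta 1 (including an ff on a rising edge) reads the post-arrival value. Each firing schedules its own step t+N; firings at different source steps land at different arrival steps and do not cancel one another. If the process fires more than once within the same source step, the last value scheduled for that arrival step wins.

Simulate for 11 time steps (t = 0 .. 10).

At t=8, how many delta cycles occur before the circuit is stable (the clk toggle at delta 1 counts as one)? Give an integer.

[bits: y,r,u,x,q,clk,n1,z,p,n0]
t=0: Δ0=0101000001 Δ1=0101010001 Δ2=0101011001 Δ3=0101011101 Δ4=0001011101 Δ5=0001011111 | 5Δ
t=1: Δ0=0001011111 Δ1=0001001111 | 1Δ
t=2: Δ0=0001001111 Δ1=0001011111 Δ2=0001010111 Δ3=0001010011 Δ4=0101010011 Δ5=0111010001 Δ6=0101010001 | 6Δ
t=3: Δ0=0101010001 Δ1=0101100001 | 1Δ
t=4: Δ0=0101100001 Δ1=0101010001 Δ2=0101011001 Δ3=0101011101 Δ4=0001011101 Δ5=0001011111 | 5Δ
t=5: Δ0=0001011111 Δ1=0001001111 | 1Δ
t=6: Δ0=0001001111 Δ1=0001011111 Δ2=0001010111 Δ3=0001010011 Δ4=0101010011 Δ5=0111010001 Δ6=0101010001 | 6Δ
t=7: Δ0=0101010001 Δ1=0101100001 | 1Δ
t=8: Δ0=0101100001 Δ1=0101010001 Δ2=0101011001 Δ3=0101011101 Δ4=0001011101 Δ5=0001011111 | 5Δ
t=9: Δ0=0001011111 Δ1=0001001111 | 1Δ
t=10: Δ0=0001001111 Δ1=0001011111 Δ2=0001010111 Δ3=0001010011 Δ4=0101010011 Δ5=0111010001 Δ6=0101010001 | 6Δ

5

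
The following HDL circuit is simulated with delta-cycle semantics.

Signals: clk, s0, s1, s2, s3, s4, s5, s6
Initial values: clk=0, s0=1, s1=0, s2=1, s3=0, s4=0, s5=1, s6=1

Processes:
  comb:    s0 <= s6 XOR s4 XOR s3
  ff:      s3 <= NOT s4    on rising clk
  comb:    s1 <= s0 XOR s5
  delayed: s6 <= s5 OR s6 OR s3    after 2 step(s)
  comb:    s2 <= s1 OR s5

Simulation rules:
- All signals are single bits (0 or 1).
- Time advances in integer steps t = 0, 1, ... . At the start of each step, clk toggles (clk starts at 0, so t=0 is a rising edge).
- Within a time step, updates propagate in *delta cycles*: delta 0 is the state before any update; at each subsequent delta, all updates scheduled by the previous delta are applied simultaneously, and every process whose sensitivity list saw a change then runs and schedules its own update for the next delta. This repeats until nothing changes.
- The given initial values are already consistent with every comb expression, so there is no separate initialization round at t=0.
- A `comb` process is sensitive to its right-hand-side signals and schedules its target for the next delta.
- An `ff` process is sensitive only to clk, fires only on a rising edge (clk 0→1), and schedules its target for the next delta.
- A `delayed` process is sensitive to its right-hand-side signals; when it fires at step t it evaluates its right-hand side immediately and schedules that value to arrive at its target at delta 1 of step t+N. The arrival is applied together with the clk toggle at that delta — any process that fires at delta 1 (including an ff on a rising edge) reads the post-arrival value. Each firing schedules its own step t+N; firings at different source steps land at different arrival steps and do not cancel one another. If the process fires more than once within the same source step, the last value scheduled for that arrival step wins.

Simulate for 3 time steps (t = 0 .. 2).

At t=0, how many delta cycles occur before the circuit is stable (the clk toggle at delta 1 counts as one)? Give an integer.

4

t0.Δ0 s6=1 s5=1 s0=1 clk=0 s3=0 s1=0 s4=0 s2=1
t0.Δ1 s6=1 s5=1 s0=1 clk=1 s3=0 s1=0 s4=0 s2=1
t0.Δ2 s6=1 s5=1 s0=1 clk=1 s3=1 s1=0 s4=0 s2=1
t0.Δ3 s6=1 s5=1 s0=0 clk=1 s3=1 s1=0 s4=0 s2=1
t0.Δ4 s6=1 s5=1 s0=0 clk=1 s3=1 s1=1 s4=0 s2=1
t1.Δ0 s6=1 s5=1 s0=0 clk=1 s3=1 s1=1 s4=0 s2=1
t1.Δ1 s6=1 s5=1 s0=0 clk=0 s3=1 s1=1 s4=0 s2=1
t2.Δ0 s6=1 s5=1 s0=0 clk=0 s3=1 s1=1 s4=0 s2=1
t2.Δ1 s6=1 s5=1 s0=0 clk=1 s3=1 s1=1 s4=0 s2=1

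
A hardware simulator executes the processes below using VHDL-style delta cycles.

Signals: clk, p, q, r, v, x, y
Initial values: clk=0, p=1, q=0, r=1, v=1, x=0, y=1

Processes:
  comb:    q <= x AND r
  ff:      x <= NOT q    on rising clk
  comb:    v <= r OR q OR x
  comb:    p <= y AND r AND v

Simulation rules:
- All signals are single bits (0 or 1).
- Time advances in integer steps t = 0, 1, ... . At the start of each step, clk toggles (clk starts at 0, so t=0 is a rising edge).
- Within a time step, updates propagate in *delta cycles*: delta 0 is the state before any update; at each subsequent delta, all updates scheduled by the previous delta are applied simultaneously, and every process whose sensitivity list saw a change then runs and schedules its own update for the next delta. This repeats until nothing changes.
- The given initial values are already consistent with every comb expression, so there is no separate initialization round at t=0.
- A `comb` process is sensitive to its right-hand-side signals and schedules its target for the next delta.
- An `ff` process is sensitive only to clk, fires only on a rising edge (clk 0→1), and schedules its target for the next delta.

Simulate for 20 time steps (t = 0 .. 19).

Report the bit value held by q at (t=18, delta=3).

t0.Δ0 q=0 r=1 v=1 clk=0 x=0 p=1 y=1
t0.Δ1 q=0 r=1 v=1 clk=1 x=0 p=1 y=1
t0.Δ2 q=0 r=1 v=1 clk=1 x=1 p=1 y=1
t0.Δ3 q=1 r=1 v=1 clk=1 x=1 p=1 y=1
t1.Δ0 q=1 r=1 v=1 clk=1 x=1 p=1 y=1
t1.Δ1 q=1 r=1 v=1 clk=0 x=1 p=1 y=1
t2.Δ0 q=1 r=1 v=1 clk=0 x=1 p=1 y=1
t2.Δ1 q=1 r=1 v=1 clk=1 x=1 p=1 y=1
t2.Δ2 q=1 r=1 v=1 clk=1 x=0 p=1 y=1
t2.Δ3 q=0 r=1 v=1 clk=1 x=0 p=1 y=1
t3.Δ0 q=0 r=1 v=1 clk=1 x=0 p=1 y=1
t3.Δ1 q=0 r=1 v=1 clk=0 x=0 p=1 y=1
t4.Δ0 q=0 r=1 v=1 clk=0 x=0 p=1 y=1
t4.Δ1 q=0 r=1 v=1 clk=1 x=0 p=1 y=1
t4.Δ2 q=0 r=1 v=1 clk=1 x=1 p=1 y=1
t4.Δ3 q=1 r=1 v=1 clk=1 x=1 p=1 y=1
t5.Δ0 q=1 r=1 v=1 clk=1 x=1 p=1 y=1
t5.Δ1 q=1 r=1 v=1 clk=0 x=1 p=1 y=1
t6.Δ0 q=1 r=1 v=1 clk=0 x=1 p=1 y=1
t6.Δ1 q=1 r=1 v=1 clk=1 x=1 p=1 y=1
t6.Δ2 q=1 r=1 v=1 clk=1 x=0 p=1 y=1
t6.Δ3 q=0 r=1 v=1 clk=1 x=0 p=1 y=1
t7.Δ0 q=0 r=1 v=1 clk=1 x=0 p=1 y=1
t7.Δ1 q=0 r=1 v=1 clk=0 x=0 p=1 y=1
t8.Δ0 q=0 r=1 v=1 clk=0 x=0 p=1 y=1
t8.Δ1 q=0 r=1 v=1 clk=1 x=0 p=1 y=1
t8.Δ2 q=0 r=1 v=1 clk=1 x=1 p=1 y=1
t8.Δ3 q=1 r=1 v=1 clk=1 x=1 p=1 y=1
t9.Δ0 q=1 r=1 v=1 clk=1 x=1 p=1 y=1
t9.Δ1 q=1 r=1 v=1 clk=0 x=1 p=1 y=1
t10.Δ0 q=1 r=1 v=1 clk=0 x=1 p=1 y=1
t10.Δ1 q=1 r=1 v=1 clk=1 x=1 p=1 y=1
t10.Δ2 q=1 r=1 v=1 clk=1 x=0 p=1 y=1
t10.Δ3 q=0 r=1 v=1 clk=1 x=0 p=1 y=1
t11.Δ0 q=0 r=1 v=1 clk=1 x=0 p=1 y=1
t11.Δ1 q=0 r=1 v=1 clk=0 x=0 p=1 y=1
t12.Δ0 q=0 r=1 v=1 clk=0 x=0 p=1 y=1
t12.Δ1 q=0 r=1 v=1 clk=1 x=0 p=1 y=1
t12.Δ2 q=0 r=1 v=1 clk=1 x=1 p=1 y=1
t12.Δ3 q=1 r=1 v=1 clk=1 x=1 p=1 y=1
t13.Δ0 q=1 r=1 v=1 clk=1 x=1 p=1 y=1
t13.Δ1 q=1 r=1 v=1 clk=0 x=1 p=1 y=1
t14.Δ0 q=1 r=1 v=1 clk=0 x=1 p=1 y=1
t14.Δ1 q=1 r=1 v=1 clk=1 x=1 p=1 y=1
t14.Δ2 q=1 r=1 v=1 clk=1 x=0 p=1 y=1
t14.Δ3 q=0 r=1 v=1 clk=1 x=0 p=1 y=1
t15.Δ0 q=0 r=1 v=1 clk=1 x=0 p=1 y=1
t15.Δ1 q=0 r=1 v=1 clk=0 x=0 p=1 y=1
t16.Δ0 q=0 r=1 v=1 clk=0 x=0 p=1 y=1
t16.Δ1 q=0 r=1 v=1 clk=1 x=0 p=1 y=1
t16.Δ2 q=0 r=1 v=1 clk=1 x=1 p=1 y=1
t16.Δ3 q=1 r=1 v=1 clk=1 x=1 p=1 y=1
t17.Δ0 q=1 r=1 v=1 clk=1 x=1 p=1 y=1
t17.Δ1 q=1 r=1 v=1 clk=0 x=1 p=1 y=1
t18.Δ0 q=1 r=1 v=1 clk=0 x=1 p=1 y=1
t18.Δ1 q=1 r=1 v=1 clk=1 x=1 p=1 y=1
t18.Δ2 q=1 r=1 v=1 clk=1 x=0 p=1 y=1
t18.Δ3 q=0 r=1 v=1 clk=1 x=0 p=1 y=1
t19.Δ0 q=0 r=1 v=1 clk=1 x=0 p=1 y=1
t19.Δ1 q=0 r=1 v=1 clk=0 x=0 p=1 y=1

0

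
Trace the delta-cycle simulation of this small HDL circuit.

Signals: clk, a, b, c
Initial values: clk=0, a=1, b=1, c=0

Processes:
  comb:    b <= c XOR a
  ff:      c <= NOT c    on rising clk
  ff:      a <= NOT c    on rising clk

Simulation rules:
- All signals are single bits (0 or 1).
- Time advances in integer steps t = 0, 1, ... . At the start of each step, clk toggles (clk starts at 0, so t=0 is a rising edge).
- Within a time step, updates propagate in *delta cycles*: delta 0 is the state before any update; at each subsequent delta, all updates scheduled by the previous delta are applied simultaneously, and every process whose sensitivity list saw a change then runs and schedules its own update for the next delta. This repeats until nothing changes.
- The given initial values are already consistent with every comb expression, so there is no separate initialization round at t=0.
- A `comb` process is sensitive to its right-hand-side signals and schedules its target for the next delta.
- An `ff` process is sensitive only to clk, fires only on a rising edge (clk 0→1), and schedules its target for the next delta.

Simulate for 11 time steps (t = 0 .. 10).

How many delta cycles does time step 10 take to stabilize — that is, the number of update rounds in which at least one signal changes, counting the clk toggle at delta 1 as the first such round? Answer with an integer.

2

[bits: c,clk,b,a]
t=0: Δ0=0011 Δ1=0111 Δ2=1111 Δ3=1101 | 3Δ
t=1: Δ0=1101 Δ1=1001 | 1Δ
t=2: Δ0=1001 Δ1=1101 Δ2=0100 | 2Δ
t=3: Δ0=0100 Δ1=0000 | 1Δ
t=4: Δ0=0000 Δ1=0100 Δ2=1101 | 2Δ
t=5: Δ0=1101 Δ1=1001 | 1Δ
t=6: Δ0=1001 Δ1=1101 Δ2=0100 | 2Δ
t=7: Δ0=0100 Δ1=0000 | 1Δ
t=8: Δ0=0000 Δ1=0100 Δ2=1101 | 2Δ
t=9: Δ0=1101 Δ1=1001 | 1Δ
t=10: Δ0=1001 Δ1=1101 Δ2=0100 | 2Δ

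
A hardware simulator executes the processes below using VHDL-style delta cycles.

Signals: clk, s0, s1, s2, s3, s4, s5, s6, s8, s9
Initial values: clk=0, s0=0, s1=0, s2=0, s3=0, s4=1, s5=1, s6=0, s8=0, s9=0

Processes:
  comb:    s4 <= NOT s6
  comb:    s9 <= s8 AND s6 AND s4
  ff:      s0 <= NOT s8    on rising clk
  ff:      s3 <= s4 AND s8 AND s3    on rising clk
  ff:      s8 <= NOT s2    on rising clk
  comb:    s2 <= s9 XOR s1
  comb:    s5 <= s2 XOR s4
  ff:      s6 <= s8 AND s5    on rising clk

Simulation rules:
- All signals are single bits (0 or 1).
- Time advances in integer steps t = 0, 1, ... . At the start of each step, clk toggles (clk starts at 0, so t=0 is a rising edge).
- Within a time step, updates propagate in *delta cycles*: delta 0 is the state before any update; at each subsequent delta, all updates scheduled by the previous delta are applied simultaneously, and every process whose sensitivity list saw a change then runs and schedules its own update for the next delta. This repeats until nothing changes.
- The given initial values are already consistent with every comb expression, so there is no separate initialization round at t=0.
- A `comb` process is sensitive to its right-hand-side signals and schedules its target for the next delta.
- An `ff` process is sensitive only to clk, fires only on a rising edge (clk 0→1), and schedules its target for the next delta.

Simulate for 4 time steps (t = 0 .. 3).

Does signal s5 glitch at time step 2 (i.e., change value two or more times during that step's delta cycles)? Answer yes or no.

yes

[bits: s5,s1,clk,s4,s0,s6,s8,s2,s3,s9]
t=0: Δ0=1001000000 Δ1=1011000000 Δ2=1011101000 | 2Δ
t=1: Δ0=1011101000 Δ1=1001101000 | 1Δ
t=2: Δ0=1001101000 Δ1=1011101000 Δ2=1011011000 Δ3=1010011001 Δ4=0010011100 Δ5=1010011000 Δ6=0010011000 | 6Δ
t=3: Δ0=0010011000 Δ1=0000011000 | 1Δ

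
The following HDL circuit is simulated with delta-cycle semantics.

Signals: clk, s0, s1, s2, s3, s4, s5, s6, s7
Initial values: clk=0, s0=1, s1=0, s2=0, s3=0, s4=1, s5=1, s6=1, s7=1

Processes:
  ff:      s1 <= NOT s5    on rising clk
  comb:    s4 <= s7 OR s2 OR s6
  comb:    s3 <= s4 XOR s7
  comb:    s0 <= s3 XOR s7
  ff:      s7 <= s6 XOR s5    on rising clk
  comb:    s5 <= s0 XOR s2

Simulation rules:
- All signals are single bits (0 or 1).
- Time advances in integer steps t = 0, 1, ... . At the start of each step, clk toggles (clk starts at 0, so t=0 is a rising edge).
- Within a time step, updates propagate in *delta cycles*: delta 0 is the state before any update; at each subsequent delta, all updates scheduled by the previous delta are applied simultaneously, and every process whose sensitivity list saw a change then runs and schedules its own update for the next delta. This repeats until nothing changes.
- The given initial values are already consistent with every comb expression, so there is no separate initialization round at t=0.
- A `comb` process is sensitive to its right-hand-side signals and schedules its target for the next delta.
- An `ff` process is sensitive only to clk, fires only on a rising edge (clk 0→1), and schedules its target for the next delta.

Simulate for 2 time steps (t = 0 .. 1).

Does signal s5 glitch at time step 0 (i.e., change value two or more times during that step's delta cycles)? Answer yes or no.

t0.Δ0 s2=0 s1=0 s5=1 s6=1 s7=1 s4=1 clk=0 s0=1 s3=0
t0.Δ1 s2=0 s1=0 s5=1 s6=1 s7=1 s4=1 clk=1 s0=1 s3=0
t0.Δ2 s2=0 s1=0 s5=1 s6=1 s7=0 s4=1 clk=1 s0=1 s3=0
t0.Δ3 s2=0 s1=0 s5=1 s6=1 s7=0 s4=1 clk=1 s0=0 s3=1
t0.Δ4 s2=0 s1=0 s5=0 s6=1 s7=0 s4=1 clk=1 s0=1 s3=1
t0.Δ5 s2=0 s1=0 s5=1 s6=1 s7=0 s4=1 clk=1 s0=1 s3=1
t1.Δ0 s2=0 s1=0 s5=1 s6=1 s7=0 s4=1 clk=1 s0=1 s3=1
t1.Δ1 s2=0 s1=0 s5=1 s6=1 s7=0 s4=1 clk=0 s0=1 s3=1

yes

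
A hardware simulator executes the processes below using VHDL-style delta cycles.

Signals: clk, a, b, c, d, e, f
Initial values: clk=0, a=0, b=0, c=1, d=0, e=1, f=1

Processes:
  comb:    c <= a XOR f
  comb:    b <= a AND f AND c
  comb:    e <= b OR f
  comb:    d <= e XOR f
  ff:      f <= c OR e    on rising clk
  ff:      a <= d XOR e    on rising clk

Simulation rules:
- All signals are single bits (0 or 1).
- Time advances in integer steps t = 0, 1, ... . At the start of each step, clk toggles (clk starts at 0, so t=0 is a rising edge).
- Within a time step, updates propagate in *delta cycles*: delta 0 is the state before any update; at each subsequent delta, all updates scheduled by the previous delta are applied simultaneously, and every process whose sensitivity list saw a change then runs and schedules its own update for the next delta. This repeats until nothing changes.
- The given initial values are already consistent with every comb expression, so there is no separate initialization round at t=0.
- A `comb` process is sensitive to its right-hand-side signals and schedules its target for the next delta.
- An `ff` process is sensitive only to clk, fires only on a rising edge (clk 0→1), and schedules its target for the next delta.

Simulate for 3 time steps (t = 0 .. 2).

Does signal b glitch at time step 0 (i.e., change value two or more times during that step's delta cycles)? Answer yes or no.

t=0 Δ0: c=1 b=0 clk=0 a=0 d=0 e=1 f=1
  Δ1: clk:0→1
  Δ2: a:0→1
  Δ3: c:1→0, b:0→1
  Δ4: b:1→0
  (4Δ to stable)
t=1 Δ0: c=0 b=0 clk=1 a=1 d=0 e=1 f=1
  Δ1: clk:1→0
  (1Δ to stable)
t=2 Δ0: c=0 b=0 clk=0 a=1 d=0 e=1 f=1
  Δ1: clk:0→1
  (1Δ to stable)

yes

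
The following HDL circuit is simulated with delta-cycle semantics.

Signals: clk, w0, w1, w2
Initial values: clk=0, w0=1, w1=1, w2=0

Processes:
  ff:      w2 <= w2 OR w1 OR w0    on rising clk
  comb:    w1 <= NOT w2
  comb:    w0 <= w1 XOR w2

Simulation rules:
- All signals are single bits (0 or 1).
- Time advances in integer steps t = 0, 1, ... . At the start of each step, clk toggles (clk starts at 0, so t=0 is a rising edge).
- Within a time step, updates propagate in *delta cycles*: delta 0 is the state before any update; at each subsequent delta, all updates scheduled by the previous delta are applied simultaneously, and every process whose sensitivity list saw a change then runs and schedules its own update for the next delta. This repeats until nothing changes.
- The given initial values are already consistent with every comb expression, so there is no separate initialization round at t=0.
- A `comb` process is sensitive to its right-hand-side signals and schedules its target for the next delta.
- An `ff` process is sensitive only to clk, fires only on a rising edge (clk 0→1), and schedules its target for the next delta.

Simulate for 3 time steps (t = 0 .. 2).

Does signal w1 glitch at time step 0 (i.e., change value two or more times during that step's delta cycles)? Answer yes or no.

[bits: w2,w1,w0,clk]
t=0: Δ0=0110 Δ1=0111 Δ2=1111 Δ3=1001 Δ4=1011 | 4Δ
t=1: Δ0=1011 Δ1=1010 | 1Δ
t=2: Δ0=1010 Δ1=1011 | 1Δ

no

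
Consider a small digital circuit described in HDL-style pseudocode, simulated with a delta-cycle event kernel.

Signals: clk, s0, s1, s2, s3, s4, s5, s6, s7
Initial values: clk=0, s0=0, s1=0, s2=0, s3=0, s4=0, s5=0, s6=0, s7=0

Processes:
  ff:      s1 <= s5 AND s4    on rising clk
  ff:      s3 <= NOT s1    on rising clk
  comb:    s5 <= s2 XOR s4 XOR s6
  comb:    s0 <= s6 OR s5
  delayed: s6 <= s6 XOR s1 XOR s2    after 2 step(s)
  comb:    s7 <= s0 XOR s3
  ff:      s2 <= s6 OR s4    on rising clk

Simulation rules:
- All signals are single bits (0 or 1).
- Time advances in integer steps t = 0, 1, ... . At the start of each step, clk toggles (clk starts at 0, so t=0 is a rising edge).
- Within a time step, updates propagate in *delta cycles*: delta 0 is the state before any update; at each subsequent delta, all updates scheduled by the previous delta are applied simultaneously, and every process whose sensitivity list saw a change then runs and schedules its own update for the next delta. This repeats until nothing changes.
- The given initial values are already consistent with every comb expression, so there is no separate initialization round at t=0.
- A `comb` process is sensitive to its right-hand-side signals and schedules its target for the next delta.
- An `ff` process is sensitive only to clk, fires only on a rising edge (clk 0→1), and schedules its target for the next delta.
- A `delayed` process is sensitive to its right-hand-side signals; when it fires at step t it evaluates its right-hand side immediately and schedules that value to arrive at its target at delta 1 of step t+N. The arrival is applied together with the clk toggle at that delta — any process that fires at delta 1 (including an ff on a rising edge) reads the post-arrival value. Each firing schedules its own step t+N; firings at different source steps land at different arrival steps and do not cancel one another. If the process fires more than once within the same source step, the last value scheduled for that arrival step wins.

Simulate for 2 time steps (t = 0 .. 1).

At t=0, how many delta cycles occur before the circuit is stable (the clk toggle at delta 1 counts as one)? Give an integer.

3

[bits: s2,s4,s6,s7,clk,s1,s3,s0,s5]
t=0: Δ0=000000000 Δ1=000010000 Δ2=000010100 Δ3=000110100 | 3Δ
t=1: Δ0=000110100 Δ1=000100100 | 1Δ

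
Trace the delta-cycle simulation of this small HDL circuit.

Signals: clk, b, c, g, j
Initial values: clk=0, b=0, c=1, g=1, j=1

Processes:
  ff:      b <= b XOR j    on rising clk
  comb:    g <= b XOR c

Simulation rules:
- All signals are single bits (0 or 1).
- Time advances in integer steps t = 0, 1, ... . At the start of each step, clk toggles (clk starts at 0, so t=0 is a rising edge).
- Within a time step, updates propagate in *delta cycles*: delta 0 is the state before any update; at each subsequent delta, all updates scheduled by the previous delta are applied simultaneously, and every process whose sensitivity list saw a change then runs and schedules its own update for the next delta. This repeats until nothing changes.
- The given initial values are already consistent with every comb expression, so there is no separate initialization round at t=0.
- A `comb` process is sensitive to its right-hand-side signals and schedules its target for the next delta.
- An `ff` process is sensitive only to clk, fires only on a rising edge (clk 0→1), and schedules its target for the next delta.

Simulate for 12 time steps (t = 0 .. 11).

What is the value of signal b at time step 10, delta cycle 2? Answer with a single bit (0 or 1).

0

t0.Δ0 c=1 clk=0 g=1 j=1 b=0
t0.Δ1 c=1 clk=1 g=1 j=1 b=0
t0.Δ2 c=1 clk=1 g=1 j=1 b=1
t0.Δ3 c=1 clk=1 g=0 j=1 b=1
t1.Δ0 c=1 clk=1 g=0 j=1 b=1
t1.Δ1 c=1 clk=0 g=0 j=1 b=1
t2.Δ0 c=1 clk=0 g=0 j=1 b=1
t2.Δ1 c=1 clk=1 g=0 j=1 b=1
t2.Δ2 c=1 clk=1 g=0 j=1 b=0
t2.Δ3 c=1 clk=1 g=1 j=1 b=0
t3.Δ0 c=1 clk=1 g=1 j=1 b=0
t3.Δ1 c=1 clk=0 g=1 j=1 b=0
t4.Δ0 c=1 clk=0 g=1 j=1 b=0
t4.Δ1 c=1 clk=1 g=1 j=1 b=0
t4.Δ2 c=1 clk=1 g=1 j=1 b=1
t4.Δ3 c=1 clk=1 g=0 j=1 b=1
t5.Δ0 c=1 clk=1 g=0 j=1 b=1
t5.Δ1 c=1 clk=0 g=0 j=1 b=1
t6.Δ0 c=1 clk=0 g=0 j=1 b=1
t6.Δ1 c=1 clk=1 g=0 j=1 b=1
t6.Δ2 c=1 clk=1 g=0 j=1 b=0
t6.Δ3 c=1 clk=1 g=1 j=1 b=0
t7.Δ0 c=1 clk=1 g=1 j=1 b=0
t7.Δ1 c=1 clk=0 g=1 j=1 b=0
t8.Δ0 c=1 clk=0 g=1 j=1 b=0
t8.Δ1 c=1 clk=1 g=1 j=1 b=0
t8.Δ2 c=1 clk=1 g=1 j=1 b=1
t8.Δ3 c=1 clk=1 g=0 j=1 b=1
t9.Δ0 c=1 clk=1 g=0 j=1 b=1
t9.Δ1 c=1 clk=0 g=0 j=1 b=1
t10.Δ0 c=1 clk=0 g=0 j=1 b=1
t10.Δ1 c=1 clk=1 g=0 j=1 b=1
t10.Δ2 c=1 clk=1 g=0 j=1 b=0
t10.Δ3 c=1 clk=1 g=1 j=1 b=0
t11.Δ0 c=1 clk=1 g=1 j=1 b=0
t11.Δ1 c=1 clk=0 g=1 j=1 b=0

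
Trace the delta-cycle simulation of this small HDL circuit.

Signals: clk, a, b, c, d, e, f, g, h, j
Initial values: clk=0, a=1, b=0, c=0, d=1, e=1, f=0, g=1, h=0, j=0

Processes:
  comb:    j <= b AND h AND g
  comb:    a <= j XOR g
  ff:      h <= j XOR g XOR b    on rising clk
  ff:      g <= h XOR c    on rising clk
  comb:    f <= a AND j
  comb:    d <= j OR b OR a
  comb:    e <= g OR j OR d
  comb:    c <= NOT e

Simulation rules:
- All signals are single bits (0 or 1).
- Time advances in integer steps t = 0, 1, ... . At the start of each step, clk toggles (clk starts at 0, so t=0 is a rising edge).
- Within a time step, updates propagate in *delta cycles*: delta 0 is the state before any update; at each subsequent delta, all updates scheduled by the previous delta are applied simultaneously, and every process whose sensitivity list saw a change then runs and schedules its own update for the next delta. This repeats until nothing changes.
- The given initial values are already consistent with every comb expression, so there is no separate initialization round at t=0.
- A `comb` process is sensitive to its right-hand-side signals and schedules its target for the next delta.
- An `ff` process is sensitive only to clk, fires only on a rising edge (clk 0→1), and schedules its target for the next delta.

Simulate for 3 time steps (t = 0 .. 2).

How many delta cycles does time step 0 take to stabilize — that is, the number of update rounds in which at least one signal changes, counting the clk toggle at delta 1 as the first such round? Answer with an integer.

t0.Δ0 j=0 b=0 c=0 d=1 h=0 a=1 f=0 e=1 clk=0 g=1
t0.Δ1 j=0 b=0 c=0 d=1 h=0 a=1 f=0 e=1 clk=1 g=1
t0.Δ2 j=0 b=0 c=0 d=1 h=1 a=1 f=0 e=1 clk=1 g=0
t0.Δ3 j=0 b=0 c=0 d=1 h=1 a=0 f=0 e=1 clk=1 g=0
t0.Δ4 j=0 b=0 c=0 d=0 h=1 a=0 f=0 e=1 clk=1 g=0
t0.Δ5 j=0 b=0 c=0 d=0 h=1 a=0 f=0 e=0 clk=1 g=0
t0.Δ6 j=0 b=0 c=1 d=0 h=1 a=0 f=0 e=0 clk=1 g=0
t1.Δ0 j=0 b=0 c=1 d=0 h=1 a=0 f=0 e=0 clk=1 g=0
t1.Δ1 j=0 b=0 c=1 d=0 h=1 a=0 f=0 e=0 clk=0 g=0
t2.Δ0 j=0 b=0 c=1 d=0 h=1 a=0 f=0 e=0 clk=0 g=0
t2.Δ1 j=0 b=0 c=1 d=0 h=1 a=0 f=0 e=0 clk=1 g=0
t2.Δ2 j=0 b=0 c=1 d=0 h=0 a=0 f=0 e=0 clk=1 g=0

6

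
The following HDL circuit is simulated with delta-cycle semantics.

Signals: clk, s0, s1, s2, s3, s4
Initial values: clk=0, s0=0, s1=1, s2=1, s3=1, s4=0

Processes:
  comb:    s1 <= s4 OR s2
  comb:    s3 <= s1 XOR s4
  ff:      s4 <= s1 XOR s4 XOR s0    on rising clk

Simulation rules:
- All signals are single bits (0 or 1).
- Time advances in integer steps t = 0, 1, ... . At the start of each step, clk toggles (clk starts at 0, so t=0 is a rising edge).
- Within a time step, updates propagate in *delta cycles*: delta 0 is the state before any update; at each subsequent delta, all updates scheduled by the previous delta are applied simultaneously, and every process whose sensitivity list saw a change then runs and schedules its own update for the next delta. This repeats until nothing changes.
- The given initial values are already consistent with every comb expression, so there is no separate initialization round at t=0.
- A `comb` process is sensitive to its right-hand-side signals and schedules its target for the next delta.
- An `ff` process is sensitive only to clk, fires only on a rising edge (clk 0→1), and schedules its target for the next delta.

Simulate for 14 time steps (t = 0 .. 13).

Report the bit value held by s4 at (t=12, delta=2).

[bits: s3,s4,s1,s2,clk,s0]
t=0: Δ0=101100 Δ1=101110 Δ2=111110 Δ3=011110 | 3Δ
t=1: Δ0=011110 Δ1=011100 | 1Δ
t=2: Δ0=011100 Δ1=011110 Δ2=001110 Δ3=101110 | 3Δ
t=3: Δ0=101110 Δ1=101100 | 1Δ
t=4: Δ0=101100 Δ1=101110 Δ2=111110 Δ3=011110 | 3Δ
t=5: Δ0=011110 Δ1=011100 | 1Δ
t=6: Δ0=011100 Δ1=011110 Δ2=001110 Δ3=101110 | 3Δ
t=7: Δ0=101110 Δ1=101100 | 1Δ
t=8: Δ0=101100 Δ1=101110 Δ2=111110 Δ3=011110 | 3Δ
t=9: Δ0=011110 Δ1=011100 | 1Δ
t=10: Δ0=011100 Δ1=011110 Δ2=001110 Δ3=101110 | 3Δ
t=11: Δ0=101110 Δ1=101100 | 1Δ
t=12: Δ0=101100 Δ1=101110 Δ2=111110 Δ3=011110 | 3Δ
t=13: Δ0=011110 Δ1=011100 | 1Δ

1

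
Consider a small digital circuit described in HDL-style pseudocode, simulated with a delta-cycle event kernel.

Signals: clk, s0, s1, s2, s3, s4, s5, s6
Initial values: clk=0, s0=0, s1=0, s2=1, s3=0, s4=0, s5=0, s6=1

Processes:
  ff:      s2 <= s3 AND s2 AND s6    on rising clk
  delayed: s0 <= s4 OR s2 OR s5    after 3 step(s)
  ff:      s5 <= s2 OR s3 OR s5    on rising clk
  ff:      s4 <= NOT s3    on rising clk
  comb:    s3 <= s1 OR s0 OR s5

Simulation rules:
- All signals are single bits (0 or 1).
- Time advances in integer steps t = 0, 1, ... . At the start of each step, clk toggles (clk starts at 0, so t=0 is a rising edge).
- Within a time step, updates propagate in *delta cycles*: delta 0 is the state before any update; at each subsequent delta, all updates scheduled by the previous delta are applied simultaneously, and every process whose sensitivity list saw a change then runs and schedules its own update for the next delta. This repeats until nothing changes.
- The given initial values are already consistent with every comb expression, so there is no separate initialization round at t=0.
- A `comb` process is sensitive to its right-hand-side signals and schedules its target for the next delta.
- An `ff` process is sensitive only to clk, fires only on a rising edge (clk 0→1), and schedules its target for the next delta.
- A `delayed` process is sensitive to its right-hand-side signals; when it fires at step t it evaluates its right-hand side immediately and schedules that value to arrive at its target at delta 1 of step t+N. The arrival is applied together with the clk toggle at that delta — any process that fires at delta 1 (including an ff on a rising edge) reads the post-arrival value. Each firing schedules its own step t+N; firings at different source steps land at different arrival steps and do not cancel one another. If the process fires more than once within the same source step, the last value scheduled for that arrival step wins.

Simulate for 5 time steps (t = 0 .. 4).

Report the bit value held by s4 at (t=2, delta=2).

0

t0.Δ0 clk=0 s3=0 s2=1 s1=0 s0=0 s6=1 s4=0 s5=0
t0.Δ1 clk=1 s3=0 s2=1 s1=0 s0=0 s6=1 s4=0 s5=0
t0.Δ2 clk=1 s3=0 s2=0 s1=0 s0=0 s6=1 s4=1 s5=1
t0.Δ3 clk=1 s3=1 s2=0 s1=0 s0=0 s6=1 s4=1 s5=1
t1.Δ0 clk=1 s3=1 s2=0 s1=0 s0=0 s6=1 s4=1 s5=1
t1.Δ1 clk=0 s3=1 s2=0 s1=0 s0=0 s6=1 s4=1 s5=1
t2.Δ0 clk=0 s3=1 s2=0 s1=0 s0=0 s6=1 s4=1 s5=1
t2.Δ1 clk=1 s3=1 s2=0 s1=0 s0=0 s6=1 s4=1 s5=1
t2.Δ2 clk=1 s3=1 s2=0 s1=0 s0=0 s6=1 s4=0 s5=1
t3.Δ0 clk=1 s3=1 s2=0 s1=0 s0=0 s6=1 s4=0 s5=1
t3.Δ1 clk=0 s3=1 s2=0 s1=0 s0=1 s6=1 s4=0 s5=1
t4.Δ0 clk=0 s3=1 s2=0 s1=0 s0=1 s6=1 s4=0 s5=1
t4.Δ1 clk=1 s3=1 s2=0 s1=0 s0=1 s6=1 s4=0 s5=1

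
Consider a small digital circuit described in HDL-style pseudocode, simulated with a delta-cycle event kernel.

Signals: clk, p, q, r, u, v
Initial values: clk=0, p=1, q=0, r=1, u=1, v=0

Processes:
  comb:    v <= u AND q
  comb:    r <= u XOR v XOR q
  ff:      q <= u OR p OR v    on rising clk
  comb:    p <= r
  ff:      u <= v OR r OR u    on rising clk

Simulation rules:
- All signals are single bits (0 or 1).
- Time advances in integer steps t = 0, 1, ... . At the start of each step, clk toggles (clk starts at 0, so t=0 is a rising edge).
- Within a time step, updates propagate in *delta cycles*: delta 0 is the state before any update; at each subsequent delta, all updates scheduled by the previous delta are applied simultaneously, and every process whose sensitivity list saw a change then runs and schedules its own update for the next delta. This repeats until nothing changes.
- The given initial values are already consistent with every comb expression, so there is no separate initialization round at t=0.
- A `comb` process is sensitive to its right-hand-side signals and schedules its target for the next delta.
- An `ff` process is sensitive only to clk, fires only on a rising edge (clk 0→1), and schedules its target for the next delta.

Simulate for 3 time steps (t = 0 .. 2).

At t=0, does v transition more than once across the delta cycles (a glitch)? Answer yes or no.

no

t0.Δ0 clk=0 r=1 q=0 p=1 v=0 u=1
t0.Δ1 clk=1 r=1 q=0 p=1 v=0 u=1
t0.Δ2 clk=1 r=1 q=1 p=1 v=0 u=1
t0.Δ3 clk=1 r=0 q=1 p=1 v=1 u=1
t0.Δ4 clk=1 r=1 q=1 p=0 v=1 u=1
t0.Δ5 clk=1 r=1 q=1 p=1 v=1 u=1
t1.Δ0 clk=1 r=1 q=1 p=1 v=1 u=1
t1.Δ1 clk=0 r=1 q=1 p=1 v=1 u=1
t2.Δ0 clk=0 r=1 q=1 p=1 v=1 u=1
t2.Δ1 clk=1 r=1 q=1 p=1 v=1 u=1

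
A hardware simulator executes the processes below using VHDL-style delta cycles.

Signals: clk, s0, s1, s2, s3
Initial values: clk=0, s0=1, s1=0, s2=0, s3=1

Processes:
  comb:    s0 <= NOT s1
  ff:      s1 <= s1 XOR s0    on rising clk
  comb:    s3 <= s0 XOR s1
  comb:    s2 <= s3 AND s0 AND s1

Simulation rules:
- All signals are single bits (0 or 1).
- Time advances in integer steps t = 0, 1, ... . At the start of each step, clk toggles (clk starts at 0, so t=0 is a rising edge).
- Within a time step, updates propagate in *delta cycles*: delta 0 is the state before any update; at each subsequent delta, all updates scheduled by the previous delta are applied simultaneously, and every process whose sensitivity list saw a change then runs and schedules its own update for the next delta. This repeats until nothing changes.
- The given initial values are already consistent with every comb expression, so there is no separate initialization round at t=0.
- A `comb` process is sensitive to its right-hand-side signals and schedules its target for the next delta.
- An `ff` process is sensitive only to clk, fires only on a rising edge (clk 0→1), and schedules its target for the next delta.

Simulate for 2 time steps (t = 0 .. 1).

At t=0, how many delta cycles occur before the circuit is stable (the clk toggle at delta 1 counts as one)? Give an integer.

[bits: s3,s0,clk,s2,s1]
t=0: Δ0=11000 Δ1=11100 Δ2=11101 Δ3=00111 Δ4=10101 | 4Δ
t=1: Δ0=10101 Δ1=10001 | 1Δ

4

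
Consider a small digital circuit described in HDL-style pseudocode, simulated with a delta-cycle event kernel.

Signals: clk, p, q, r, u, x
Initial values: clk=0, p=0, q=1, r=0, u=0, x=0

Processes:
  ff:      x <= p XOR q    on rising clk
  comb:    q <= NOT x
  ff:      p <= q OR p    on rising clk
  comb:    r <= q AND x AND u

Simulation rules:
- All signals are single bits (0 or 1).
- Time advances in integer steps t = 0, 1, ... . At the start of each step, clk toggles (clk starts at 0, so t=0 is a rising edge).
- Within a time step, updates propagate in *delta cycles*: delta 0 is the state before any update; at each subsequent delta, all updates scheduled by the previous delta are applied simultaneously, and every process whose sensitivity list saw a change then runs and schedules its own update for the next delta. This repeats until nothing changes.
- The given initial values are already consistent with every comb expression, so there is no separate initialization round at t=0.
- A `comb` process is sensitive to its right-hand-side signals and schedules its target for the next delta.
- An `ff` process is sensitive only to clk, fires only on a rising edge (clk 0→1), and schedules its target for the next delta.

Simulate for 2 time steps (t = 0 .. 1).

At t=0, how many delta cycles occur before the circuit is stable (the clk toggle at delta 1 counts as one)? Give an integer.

3

t0.Δ0 u=0 clk=0 r=0 p=0 q=1 x=0
t0.Δ1 u=0 clk=1 r=0 p=0 q=1 x=0
t0.Δ2 u=0 clk=1 r=0 p=1 q=1 x=1
t0.Δ3 u=0 clk=1 r=0 p=1 q=0 x=1
t1.Δ0 u=0 clk=1 r=0 p=1 q=0 x=1
t1.Δ1 u=0 clk=0 r=0 p=1 q=0 x=1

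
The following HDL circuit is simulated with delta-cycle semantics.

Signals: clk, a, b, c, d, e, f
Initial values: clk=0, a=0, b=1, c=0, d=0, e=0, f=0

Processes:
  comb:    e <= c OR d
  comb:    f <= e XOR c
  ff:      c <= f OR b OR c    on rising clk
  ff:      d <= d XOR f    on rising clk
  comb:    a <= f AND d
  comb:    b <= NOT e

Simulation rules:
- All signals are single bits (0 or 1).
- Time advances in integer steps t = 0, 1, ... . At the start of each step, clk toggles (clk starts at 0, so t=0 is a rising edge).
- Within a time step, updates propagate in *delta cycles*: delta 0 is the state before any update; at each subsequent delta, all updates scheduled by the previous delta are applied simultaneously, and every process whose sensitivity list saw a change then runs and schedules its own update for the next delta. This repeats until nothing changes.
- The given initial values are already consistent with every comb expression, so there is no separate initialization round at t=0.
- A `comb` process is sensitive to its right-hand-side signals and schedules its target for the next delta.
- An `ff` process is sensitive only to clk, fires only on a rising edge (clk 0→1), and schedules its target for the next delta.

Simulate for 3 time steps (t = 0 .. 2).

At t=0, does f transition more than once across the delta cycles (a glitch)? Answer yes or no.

[bits: a,b,clk,f,c,e,d]
t=0: Δ0=0100000 Δ1=0110000 Δ2=0110100 Δ3=0111110 Δ4=0010110 | 4Δ
t=1: Δ0=0010110 Δ1=0000110 | 1Δ
t=2: Δ0=0000110 Δ1=0010110 | 1Δ

yes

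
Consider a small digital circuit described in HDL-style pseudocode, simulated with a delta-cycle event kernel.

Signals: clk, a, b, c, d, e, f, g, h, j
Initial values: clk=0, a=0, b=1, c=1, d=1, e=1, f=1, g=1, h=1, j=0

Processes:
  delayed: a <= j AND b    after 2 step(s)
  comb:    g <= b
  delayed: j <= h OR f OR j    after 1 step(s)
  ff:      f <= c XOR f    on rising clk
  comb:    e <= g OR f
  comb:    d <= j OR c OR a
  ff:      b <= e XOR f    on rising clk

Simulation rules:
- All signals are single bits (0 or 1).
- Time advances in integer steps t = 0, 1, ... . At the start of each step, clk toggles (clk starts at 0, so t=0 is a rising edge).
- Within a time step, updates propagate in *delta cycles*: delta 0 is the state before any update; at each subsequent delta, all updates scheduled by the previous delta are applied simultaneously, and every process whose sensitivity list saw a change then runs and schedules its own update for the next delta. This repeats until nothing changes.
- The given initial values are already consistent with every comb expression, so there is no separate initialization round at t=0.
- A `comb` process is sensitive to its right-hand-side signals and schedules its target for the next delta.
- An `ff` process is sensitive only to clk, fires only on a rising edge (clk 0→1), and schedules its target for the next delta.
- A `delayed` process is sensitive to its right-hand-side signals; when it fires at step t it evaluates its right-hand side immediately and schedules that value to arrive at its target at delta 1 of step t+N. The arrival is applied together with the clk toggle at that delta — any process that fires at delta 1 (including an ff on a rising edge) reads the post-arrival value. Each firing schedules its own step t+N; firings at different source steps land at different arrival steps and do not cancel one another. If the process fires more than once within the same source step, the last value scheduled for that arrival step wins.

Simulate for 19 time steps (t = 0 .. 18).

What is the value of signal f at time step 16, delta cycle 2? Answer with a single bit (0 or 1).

t=0 Δ0: a=0 d=1 clk=0 g=1 e=1 j=0 h=1 c=1 b=1 f=1
  Δ1: clk:0→1
  Δ2: b:1→0, f:1→0
  Δ3: g:1→0
  Δ4: e:1→0
  (4Δ to stable)
t=1 Δ0: a=0 d=1 clk=1 g=0 e=0 j=0 h=1 c=1 b=0 f=0
  Δ1: clk:1→0, j:0→1
  (1Δ to stable)
t=2 Δ0: a=0 d=1 clk=0 g=0 e=0 j=1 h=1 c=1 b=0 f=0
  Δ1: clk:0→1
  Δ2: f:0→1
  Δ3: e:0→1
  (3Δ to stable)
t=3 Δ0: a=0 d=1 clk=1 g=0 e=1 j=1 h=1 c=1 b=0 f=1
  Δ1: clk:1→0
  (1Δ to stable)
t=4 Δ0: a=0 d=1 clk=0 g=0 e=1 j=1 h=1 c=1 b=0 f=1
  Δ1: clk:0→1
  Δ2: f:1→0
  Δ3: e:1→0
  (3Δ to stable)
t=5 Δ0: a=0 d=1 clk=1 g=0 e=0 j=1 h=1 c=1 b=0 f=0
  Δ1: clk:1→0
  (1Δ to stable)
t=6 Δ0: a=0 d=1 clk=0 g=0 e=0 j=1 h=1 c=1 b=0 f=0
  Δ1: clk:0→1
  Δ2: f:0→1
  Δ3: e:0→1
  (3Δ to stable)
t=7 Δ0: a=0 d=1 clk=1 g=0 e=1 j=1 h=1 c=1 b=0 f=1
  Δ1: clk:1→0
  (1Δ to stable)
t=8 Δ0: a=0 d=1 clk=0 g=0 e=1 j=1 h=1 c=1 b=0 f=1
  Δ1: clk:0→1
  Δ2: f:1→0
  Δ3: e:1→0
  (3Δ to stable)
t=9 Δ0: a=0 d=1 clk=1 g=0 e=0 j=1 h=1 c=1 b=0 f=0
  Δ1: clk:1→0
  (1Δ to stable)
t=10 Δ0: a=0 d=1 clk=0 g=0 e=0 j=1 h=1 c=1 b=0 f=0
  Δ1: clk:0→1
  Δ2: f:0→1
  Δ3: e:0→1
  (3Δ to stable)
t=11 Δ0: a=0 d=1 clk=1 g=0 e=1 j=1 h=1 c=1 b=0 f=1
  Δ1: clk:1→0
  (1Δ to stable)
t=12 Δ0: a=0 d=1 clk=0 g=0 e=1 j=1 h=1 c=1 b=0 f=1
  Δ1: clk:0→1
  Δ2: f:1→0
  Δ3: e:1→0
  (3Δ to stable)
t=13 Δ0: a=0 d=1 clk=1 g=0 e=0 j=1 h=1 c=1 b=0 f=0
  Δ1: clk:1→0
  (1Δ to stable)
t=14 Δ0: a=0 d=1 clk=0 g=0 e=0 j=1 h=1 c=1 b=0 f=0
  Δ1: clk:0→1
  Δ2: f:0→1
  Δ3: e:0→1
  (3Δ to stable)
t=15 Δ0: a=0 d=1 clk=1 g=0 e=1 j=1 h=1 c=1 b=0 f=1
  Δ1: clk:1→0
  (1Δ to stable)
t=16 Δ0: a=0 d=1 clk=0 g=0 e=1 j=1 h=1 c=1 b=0 f=1
  Δ1: clk:0→1
  Δ2: f:1→0
  Δ3: e:1→0
  (3Δ to stable)
t=17 Δ0: a=0 d=1 clk=1 g=0 e=0 j=1 h=1 c=1 b=0 f=0
  Δ1: clk:1→0
  (1Δ to stable)
t=18 Δ0: a=0 d=1 clk=0 g=0 e=0 j=1 h=1 c=1 b=0 f=0
  Δ1: clk:0→1
  Δ2: f:0→1
  Δ3: e:0→1
  (3Δ to stable)

0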